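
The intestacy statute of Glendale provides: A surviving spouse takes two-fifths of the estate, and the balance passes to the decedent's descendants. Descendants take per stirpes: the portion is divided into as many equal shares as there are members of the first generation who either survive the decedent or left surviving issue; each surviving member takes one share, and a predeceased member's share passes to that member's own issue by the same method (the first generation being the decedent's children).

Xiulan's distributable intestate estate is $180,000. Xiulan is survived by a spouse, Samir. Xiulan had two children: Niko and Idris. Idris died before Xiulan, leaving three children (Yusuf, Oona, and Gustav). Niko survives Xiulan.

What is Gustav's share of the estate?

Samir takes two-fifths of $180,000 = $72,000. The remaining $108,000 passes to the descendants.
The descendants' portion ($108,000) is divided into 2 shares of $54,000: Niko takes $54,000; Idris's $54,000 share passes to Idris's issue.
Idris's share ($54,000) is divided into 3 shares of $18,000: Yusuf, Oona, and Gustav each take $18,000.

Gustav receives $18,000.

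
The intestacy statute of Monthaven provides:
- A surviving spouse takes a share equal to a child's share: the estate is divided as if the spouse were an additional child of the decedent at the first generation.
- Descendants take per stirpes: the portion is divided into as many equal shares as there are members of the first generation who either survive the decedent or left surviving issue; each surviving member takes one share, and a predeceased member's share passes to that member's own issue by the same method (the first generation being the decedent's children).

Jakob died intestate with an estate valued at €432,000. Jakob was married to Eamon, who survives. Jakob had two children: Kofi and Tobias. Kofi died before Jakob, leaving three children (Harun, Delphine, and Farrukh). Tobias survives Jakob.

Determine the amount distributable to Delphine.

The spouse counts as an additional share at the children's level, so there are 3 primary shares of €144,000. Eamon takes one such share (€144,000).
The children's combined portion (€288,000) is divided into 2 shares of €144,000: Tobias takes €144,000; Kofi's €144,000 share passes to Kofi's issue.
Kofi's share (€144,000) is divided into 3 shares of €48,000: Harun, Delphine, and Farrukh each take €48,000.

Delphine receives €48,000.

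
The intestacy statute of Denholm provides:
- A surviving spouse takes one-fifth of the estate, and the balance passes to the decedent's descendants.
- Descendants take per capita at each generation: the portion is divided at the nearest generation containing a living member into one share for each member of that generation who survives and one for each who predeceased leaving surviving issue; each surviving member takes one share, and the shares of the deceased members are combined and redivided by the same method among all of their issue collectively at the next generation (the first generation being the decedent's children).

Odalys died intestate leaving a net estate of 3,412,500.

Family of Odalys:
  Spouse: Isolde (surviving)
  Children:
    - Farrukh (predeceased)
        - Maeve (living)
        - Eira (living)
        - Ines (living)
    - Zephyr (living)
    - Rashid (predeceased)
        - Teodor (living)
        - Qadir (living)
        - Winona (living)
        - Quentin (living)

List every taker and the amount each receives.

Isolde takes one-fifth of 3,412,500 = 682,500. The remaining 2,730,000 passes to the descendants.
The descendants' portion (2,730,000) is divided at the children's generation into 3 shares of 910,000. Zephyr takes 910,000. The 2 shares of the deceased (Farrukh and Rashid) are combined into a pool of 1,820,000.
That pool (1,820,000) is divided at the grandchildren's generation equally among Maeve, Eira, Ines, Teodor, Qadir, Winona, and Quentin: 260,000 each.

Isolde: 682,500; Maeve: 260,000; Eira: 260,000; Ines: 260,000; Zephyr: 910,000; Teodor: 260,000; Qadir: 260,000; Winona: 260,000; Quentin: 260,000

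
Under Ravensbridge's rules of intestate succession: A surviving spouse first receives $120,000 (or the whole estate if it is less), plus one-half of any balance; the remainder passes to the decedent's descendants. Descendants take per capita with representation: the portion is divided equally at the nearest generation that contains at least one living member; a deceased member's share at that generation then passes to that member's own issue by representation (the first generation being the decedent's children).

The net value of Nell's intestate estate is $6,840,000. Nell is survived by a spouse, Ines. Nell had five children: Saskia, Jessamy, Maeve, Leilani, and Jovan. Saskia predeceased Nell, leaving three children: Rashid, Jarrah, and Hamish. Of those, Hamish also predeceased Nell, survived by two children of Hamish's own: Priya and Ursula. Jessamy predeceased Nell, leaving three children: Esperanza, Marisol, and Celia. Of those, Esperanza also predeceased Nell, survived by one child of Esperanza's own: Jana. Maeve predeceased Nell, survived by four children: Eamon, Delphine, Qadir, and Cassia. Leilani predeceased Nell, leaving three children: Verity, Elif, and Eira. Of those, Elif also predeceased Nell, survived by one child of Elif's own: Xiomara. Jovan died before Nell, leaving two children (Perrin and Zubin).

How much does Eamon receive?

Eamon receives $224,000.

Ines first takes $120,000, leaving a balance of $6,720,000. Ines then takes one-half of the balance ($3,360,000), for a total of $3,480,000. The remaining $3,360,000 passes to the descendants.
No child survives, so the initial division is made at the grandchildren's generation.
The descendants' portion ($3,360,000) is divided into 15 shares of $224,000: Rashid, Jarrah, Marisol, Celia, Eamon, Delphine, Qadir, Cassia, Verity, Eira, Perrin, and Zubin each take $224,000; Hamish's $224,000 share passes to Hamish's issue; Esperanza's $224,000 share passes to Esperanza's issue; Elif's $224,000 share passes to Elif's issue.
Hamish's share ($224,000) is divided into 2 shares of $112,000: Priya and Ursula each take $112,000.
Esperanza's share ($224,000) passes entirely to Jana.
Elif's share ($224,000) passes entirely to Xiomara.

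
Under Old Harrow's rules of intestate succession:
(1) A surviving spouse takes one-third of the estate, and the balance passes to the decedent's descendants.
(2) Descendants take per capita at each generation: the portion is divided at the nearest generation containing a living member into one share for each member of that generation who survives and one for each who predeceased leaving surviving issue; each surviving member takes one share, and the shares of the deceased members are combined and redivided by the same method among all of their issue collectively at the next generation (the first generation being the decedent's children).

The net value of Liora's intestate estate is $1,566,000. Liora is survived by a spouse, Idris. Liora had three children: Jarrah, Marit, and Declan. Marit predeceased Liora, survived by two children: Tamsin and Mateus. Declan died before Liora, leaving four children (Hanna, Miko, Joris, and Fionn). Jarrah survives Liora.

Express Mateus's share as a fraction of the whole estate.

Idris takes one-third of $1,566,000 = $522,000. The remaining $1,044,000 passes to the descendants.
The descendants' portion ($1,044,000) is divided at the children's generation into 3 shares of $348,000. Jarrah takes $348,000. The 2 shares of the deceased (Marit and Declan) are combined into a pool of $696,000.
That pool ($696,000) is divided at the grandchildren's generation equally among Tamsin, Mateus, Hanna, Miko, Joris, and Fionn: $116,000 each.

Mateus receives 2/27 of the estate.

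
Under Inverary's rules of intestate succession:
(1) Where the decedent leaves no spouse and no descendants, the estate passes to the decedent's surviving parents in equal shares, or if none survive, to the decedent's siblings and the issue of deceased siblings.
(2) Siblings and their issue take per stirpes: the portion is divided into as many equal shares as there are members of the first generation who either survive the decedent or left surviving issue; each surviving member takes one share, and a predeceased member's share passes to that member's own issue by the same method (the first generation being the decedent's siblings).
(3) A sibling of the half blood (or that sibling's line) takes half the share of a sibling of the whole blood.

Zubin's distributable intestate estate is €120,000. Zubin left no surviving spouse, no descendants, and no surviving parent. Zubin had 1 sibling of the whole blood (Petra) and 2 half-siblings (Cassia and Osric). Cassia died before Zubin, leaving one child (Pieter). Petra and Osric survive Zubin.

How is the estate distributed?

Pieter: €30,000; Petra: €60,000; Osric: €30,000

The entire €120,000 passes to the siblings and their issue.
Counting each half-blood sibling's line as half a unit, there are 2 units in €120,000, so one unit is €60,000. Whole-blood lines (Petra) take €60,000 each; half-blood lines (Cassia and Osric) take €30,000 each.
Cassia's share (€30,000) passes entirely to Pieter.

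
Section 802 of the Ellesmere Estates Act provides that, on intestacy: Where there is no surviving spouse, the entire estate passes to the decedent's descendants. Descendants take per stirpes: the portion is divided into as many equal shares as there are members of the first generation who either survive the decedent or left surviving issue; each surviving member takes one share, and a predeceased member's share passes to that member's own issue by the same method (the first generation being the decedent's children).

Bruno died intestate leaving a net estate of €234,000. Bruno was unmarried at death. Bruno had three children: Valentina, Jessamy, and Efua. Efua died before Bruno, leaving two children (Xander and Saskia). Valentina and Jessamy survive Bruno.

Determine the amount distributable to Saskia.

The entire €234,000 passes to the descendants.
That amount (€234,000) is divided into 3 shares of €78,000: Valentina and Jessamy each take €78,000; Efua's €78,000 share passes to Efua's issue.
Efua's share (€78,000) is divided into 2 shares of €39,000: Xander and Saskia each take €39,000.

Saskia receives €39,000.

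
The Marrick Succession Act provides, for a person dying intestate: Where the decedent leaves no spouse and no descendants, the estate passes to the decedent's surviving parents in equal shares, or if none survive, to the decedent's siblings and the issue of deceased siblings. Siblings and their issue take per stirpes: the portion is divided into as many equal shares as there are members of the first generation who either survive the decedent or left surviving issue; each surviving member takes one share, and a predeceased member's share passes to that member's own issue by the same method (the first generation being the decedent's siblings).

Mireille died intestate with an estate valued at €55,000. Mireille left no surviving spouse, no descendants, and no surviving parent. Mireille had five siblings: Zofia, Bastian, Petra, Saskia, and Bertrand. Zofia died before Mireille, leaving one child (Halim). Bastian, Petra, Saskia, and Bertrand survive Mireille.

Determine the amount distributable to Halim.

The entire €55,000 passes to the siblings and their issue.
That amount (€55,000) is divided into 5 shares of €11,000: Bastian, Petra, Saskia, and Bertrand each take €11,000; Zofia's €11,000 share passes to Zofia's issue.
Zofia's share (€11,000) passes entirely to Halim.

Halim receives €11,000.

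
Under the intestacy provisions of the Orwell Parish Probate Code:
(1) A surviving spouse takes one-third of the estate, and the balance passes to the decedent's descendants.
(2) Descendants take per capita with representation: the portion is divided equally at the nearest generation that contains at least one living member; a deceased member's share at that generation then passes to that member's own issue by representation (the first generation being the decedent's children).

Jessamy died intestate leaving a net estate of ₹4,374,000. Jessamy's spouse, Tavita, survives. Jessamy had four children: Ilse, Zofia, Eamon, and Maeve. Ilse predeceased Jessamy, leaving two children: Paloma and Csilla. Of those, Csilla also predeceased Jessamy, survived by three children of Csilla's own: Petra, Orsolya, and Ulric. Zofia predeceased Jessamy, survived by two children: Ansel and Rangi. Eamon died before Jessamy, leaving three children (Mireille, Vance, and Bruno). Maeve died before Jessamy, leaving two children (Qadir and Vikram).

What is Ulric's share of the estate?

Tavita takes one-third of ₹4,374,000 = ₹1,458,000. The remaining ₹2,916,000 passes to the descendants.
No child survives, so the initial division is made at the grandchildren's generation.
The descendants' portion (₹2,916,000) is divided into 9 shares of ₹324,000: Paloma, Ansel, Rangi, Mireille, Vance, Bruno, Qadir, and Vikram each take ₹324,000; Csilla's ₹324,000 share passes to Csilla's issue.
Csilla's share (₹324,000) is divided into 3 shares of ₹108,000: Petra, Orsolya, and Ulric each take ₹108,000.

Ulric receives ₹108,000.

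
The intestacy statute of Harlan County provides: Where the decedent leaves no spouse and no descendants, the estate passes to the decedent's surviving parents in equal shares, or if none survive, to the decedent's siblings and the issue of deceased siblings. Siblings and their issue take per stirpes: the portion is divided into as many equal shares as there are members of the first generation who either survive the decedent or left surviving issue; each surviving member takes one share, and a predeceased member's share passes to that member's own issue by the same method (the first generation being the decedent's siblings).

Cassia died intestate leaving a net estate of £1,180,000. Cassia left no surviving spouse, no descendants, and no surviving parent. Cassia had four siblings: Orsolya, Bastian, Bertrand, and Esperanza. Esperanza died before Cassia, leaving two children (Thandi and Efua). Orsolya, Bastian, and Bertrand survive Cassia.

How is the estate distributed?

Orsolya: £295,000; Bastian: £295,000; Bertrand: £295,000; Thandi: £147,500; Efua: £147,500

The entire £1,180,000 passes to the siblings and their issue.
That amount (£1,180,000) is divided into 4 shares of £295,000: Orsolya, Bastian, and Bertrand each take £295,000; Esperanza's £295,000 share passes to Esperanza's issue.
Esperanza's share (£295,000) is divided into 2 shares of £147,500: Thandi and Efua each take £147,500.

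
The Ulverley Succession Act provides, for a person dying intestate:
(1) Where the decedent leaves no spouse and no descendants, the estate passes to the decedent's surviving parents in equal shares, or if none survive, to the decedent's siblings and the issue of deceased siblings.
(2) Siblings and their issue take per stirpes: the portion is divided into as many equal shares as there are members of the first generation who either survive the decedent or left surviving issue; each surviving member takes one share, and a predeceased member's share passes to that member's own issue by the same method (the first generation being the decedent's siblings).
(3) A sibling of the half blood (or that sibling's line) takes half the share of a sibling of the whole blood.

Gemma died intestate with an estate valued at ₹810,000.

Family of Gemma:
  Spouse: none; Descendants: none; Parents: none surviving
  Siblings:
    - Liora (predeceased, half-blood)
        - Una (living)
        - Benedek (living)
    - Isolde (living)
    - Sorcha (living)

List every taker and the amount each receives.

Una: ₹81,000; Benedek: ₹81,000; Isolde: ₹324,000; Sorcha: ₹324,000

The entire ₹810,000 passes to the siblings and their issue.
Counting each half-blood sibling's line as half a unit, there are 5/2 units in ₹810,000, so one unit is ₹324,000. Whole-blood lines (Isolde and Sorcha) take ₹324,000 each; half-blood lines (Liora) take ₹162,000 each.
Liora's share (₹162,000) is divided into 2 shares of ₹81,000: Una and Benedek each take ₹81,000.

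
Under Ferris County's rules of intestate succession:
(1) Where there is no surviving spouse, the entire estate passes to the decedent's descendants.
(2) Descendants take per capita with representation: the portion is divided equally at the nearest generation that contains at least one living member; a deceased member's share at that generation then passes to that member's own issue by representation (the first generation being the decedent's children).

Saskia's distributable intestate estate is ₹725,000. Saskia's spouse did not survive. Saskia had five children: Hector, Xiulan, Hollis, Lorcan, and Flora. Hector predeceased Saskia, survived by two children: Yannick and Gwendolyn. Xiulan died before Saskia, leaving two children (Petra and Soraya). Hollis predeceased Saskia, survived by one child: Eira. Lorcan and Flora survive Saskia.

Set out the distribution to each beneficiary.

The entire ₹725,000 passes to the descendants.
That amount (₹725,000) is divided into 5 shares of ₹145,000: Lorcan and Flora each take ₹145,000; Hector's ₹145,000 share passes to Hector's issue; Xiulan's ₹145,000 share passes to Xiulan's issue; Hollis's ₹145,000 share passes to Hollis's issue.
Hector's share (₹145,000) is divided into 2 shares of ₹72,500: Yannick and Gwendolyn each take ₹72,500.
Xiulan's share (₹145,000) is divided into 2 shares of ₹72,500: Petra and Soraya each take ₹72,500.
Hollis's share (₹145,000) passes entirely to Eira.

Yannick: ₹72,500; Gwendolyn: ₹72,500; Petra: ₹72,500; Soraya: ₹72,500; Eira: ₹145,000; Lorcan: ₹145,000; Flora: ₹145,000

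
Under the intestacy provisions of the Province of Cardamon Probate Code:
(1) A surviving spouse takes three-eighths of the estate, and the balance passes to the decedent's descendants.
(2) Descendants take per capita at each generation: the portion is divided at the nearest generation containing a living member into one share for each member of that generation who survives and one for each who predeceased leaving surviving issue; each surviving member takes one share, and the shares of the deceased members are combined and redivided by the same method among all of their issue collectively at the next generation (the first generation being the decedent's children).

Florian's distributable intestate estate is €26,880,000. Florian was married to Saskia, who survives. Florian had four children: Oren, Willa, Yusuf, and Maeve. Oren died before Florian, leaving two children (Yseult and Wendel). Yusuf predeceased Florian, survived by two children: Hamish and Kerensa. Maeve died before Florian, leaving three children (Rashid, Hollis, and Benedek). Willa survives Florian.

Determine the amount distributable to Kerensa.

Kerensa receives €1,800,000.

Saskia takes three-eighths of €26,880,000 = €10,080,000. The remaining €16,800,000 passes to the descendants.
The descendants' portion (€16,800,000) is divided at the children's generation into 4 shares of €4,200,000. Willa takes €4,200,000. The 3 shares of the deceased (Oren, Yusuf, and Maeve) are combined into a pool of €12,600,000.
That pool (€12,600,000) is divided at the grandchildren's generation equally among Yseult, Wendel, Hamish, Kerensa, Rashid, Hollis, and Benedek: €1,800,000 each.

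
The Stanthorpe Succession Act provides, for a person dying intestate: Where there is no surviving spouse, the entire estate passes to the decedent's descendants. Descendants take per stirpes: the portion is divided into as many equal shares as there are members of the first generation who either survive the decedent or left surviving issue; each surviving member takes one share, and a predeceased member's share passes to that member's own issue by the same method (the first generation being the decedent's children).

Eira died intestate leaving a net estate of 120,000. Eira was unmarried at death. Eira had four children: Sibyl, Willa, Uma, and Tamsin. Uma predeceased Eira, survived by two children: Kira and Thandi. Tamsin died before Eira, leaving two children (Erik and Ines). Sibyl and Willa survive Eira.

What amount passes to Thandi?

The entire 120,000 passes to the descendants.
That amount (120,000) is divided into 4 shares of 30,000: Sibyl and Willa each take 30,000; Uma's 30,000 share passes to Uma's issue; Tamsin's 30,000 share passes to Tamsin's issue.
Uma's share (30,000) is divided into 2 shares of 15,000: Kira and Thandi each take 15,000.
Tamsin's share (30,000) is divided into 2 shares of 15,000: Erik and Ines each take 15,000.

Thandi receives 15,000.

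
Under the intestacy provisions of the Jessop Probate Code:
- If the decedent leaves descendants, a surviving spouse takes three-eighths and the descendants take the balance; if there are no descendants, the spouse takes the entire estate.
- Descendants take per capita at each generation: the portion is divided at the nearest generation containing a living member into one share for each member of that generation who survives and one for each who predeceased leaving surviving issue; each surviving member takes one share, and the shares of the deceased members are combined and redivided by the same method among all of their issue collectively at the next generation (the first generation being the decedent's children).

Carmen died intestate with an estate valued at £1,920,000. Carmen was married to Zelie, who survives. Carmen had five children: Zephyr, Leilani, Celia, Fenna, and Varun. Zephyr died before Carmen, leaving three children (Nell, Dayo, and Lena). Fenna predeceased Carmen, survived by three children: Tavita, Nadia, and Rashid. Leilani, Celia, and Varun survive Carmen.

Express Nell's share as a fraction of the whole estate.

Nell receives 1/24 of the estate.

Zelie takes three-eighths of £1,920,000 = £720,000. The remaining £1,200,000 passes to the descendants.
The descendants' portion (£1,200,000) is divided at the children's generation into 5 shares of £240,000. Leilani, Celia, and Varun each take £240,000. The 2 shares of the deceased (Zephyr and Fenna) are combined into a pool of £480,000.
That pool (£480,000) is divided at the grandchildren's generation equally among Nell, Dayo, Lena, Tavita, Nadia, and Rashid: £80,000 each.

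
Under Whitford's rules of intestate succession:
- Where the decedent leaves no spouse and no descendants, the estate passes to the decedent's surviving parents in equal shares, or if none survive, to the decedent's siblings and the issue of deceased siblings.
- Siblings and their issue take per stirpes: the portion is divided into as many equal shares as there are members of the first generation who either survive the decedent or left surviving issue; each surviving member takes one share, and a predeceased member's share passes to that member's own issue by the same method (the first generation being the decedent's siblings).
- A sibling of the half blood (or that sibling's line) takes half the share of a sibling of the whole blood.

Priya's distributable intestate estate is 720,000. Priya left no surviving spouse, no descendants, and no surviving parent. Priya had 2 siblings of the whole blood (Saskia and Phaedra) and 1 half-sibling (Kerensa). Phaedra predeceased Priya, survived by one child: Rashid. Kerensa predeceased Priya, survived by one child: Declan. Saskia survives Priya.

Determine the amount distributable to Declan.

Declan receives 144,000.

The entire 720,000 passes to the siblings and their issue.
Counting each half-blood sibling's line as half a unit, there are 5/2 units in 720,000, so one unit is 288,000. Whole-blood lines (Saskia and Phaedra) take 288,000 each; half-blood lines (Kerensa) take 144,000 each.
Phaedra's share (288,000) passes entirely to Rashid.
Kerensa's share (144,000) passes entirely to Declan.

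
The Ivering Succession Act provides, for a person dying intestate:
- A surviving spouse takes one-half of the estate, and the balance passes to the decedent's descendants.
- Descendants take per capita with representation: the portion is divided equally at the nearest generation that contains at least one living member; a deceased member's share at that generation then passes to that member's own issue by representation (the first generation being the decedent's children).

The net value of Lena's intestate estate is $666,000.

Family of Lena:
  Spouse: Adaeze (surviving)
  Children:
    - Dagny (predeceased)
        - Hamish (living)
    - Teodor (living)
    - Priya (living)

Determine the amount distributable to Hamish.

Hamish receives $111,000.

Adaeze takes one-half of $666,000 = $333,000. The remaining $333,000 passes to the descendants.
The descendants' portion ($333,000) is divided into 3 shares of $111,000: Teodor and Priya each take $111,000; Dagny's $111,000 share passes to Dagny's issue.
Dagny's share ($111,000) passes entirely to Hamish.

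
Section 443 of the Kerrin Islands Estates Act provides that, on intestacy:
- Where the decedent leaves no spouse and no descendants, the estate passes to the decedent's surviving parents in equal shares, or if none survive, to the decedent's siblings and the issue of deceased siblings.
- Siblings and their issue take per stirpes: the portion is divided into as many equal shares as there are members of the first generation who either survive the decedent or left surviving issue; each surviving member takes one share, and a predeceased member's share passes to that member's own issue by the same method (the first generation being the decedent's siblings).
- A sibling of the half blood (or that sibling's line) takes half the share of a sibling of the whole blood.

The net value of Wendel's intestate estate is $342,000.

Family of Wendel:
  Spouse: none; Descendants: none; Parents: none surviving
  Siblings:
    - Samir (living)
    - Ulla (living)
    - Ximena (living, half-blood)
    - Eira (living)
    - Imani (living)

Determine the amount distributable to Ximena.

Ximena receives $38,000.

The entire $342,000 passes to the siblings and their issue.
Counting each half-blood sibling's line as half a unit, there are 9/2 units in $342,000, so one unit is $76,000. Whole-blood lines (Samir, Ulla, Eira, and Imani) take $76,000 each; half-blood lines (Ximena) take $38,000 each.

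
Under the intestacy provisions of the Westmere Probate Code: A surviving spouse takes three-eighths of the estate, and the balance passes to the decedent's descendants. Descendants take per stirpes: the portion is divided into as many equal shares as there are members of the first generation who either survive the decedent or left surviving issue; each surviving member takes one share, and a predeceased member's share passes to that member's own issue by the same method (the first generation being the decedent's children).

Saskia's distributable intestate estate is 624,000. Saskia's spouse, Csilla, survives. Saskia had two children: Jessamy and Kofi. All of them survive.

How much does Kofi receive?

Kofi receives 195,000.

Csilla takes three-eighths of 624,000 = 234,000. The remaining 390,000 passes to the descendants.
The descendants' portion (390,000) is divided into 2 shares of 195,000: Jessamy and Kofi each take 195,000.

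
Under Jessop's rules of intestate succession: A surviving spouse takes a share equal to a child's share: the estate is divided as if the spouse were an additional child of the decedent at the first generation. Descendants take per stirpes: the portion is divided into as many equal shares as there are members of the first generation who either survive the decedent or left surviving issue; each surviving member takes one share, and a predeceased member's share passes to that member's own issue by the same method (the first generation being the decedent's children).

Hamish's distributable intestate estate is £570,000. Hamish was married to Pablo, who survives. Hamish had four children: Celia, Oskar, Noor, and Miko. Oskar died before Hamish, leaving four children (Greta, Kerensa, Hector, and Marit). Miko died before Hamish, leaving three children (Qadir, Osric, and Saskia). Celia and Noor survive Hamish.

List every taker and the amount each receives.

The spouse counts as an additional share at the children's level, so there are 5 primary shares of £114,000. Pablo takes one such share (£114,000).
The children's combined portion (£456,000) is divided into 4 shares of £114,000: Celia and Noor each take £114,000; Oskar's £114,000 share passes to Oskar's issue; Miko's £114,000 share passes to Miko's issue.
Oskar's share (£114,000) is divided into 4 shares of £28,500: Greta, Kerensa, Hector, and Marit each take £28,500.
Miko's share (£114,000) is divided into 3 shares of £38,000: Qadir, Osric, and Saskia each take £38,000.

Pablo: £114,000; Celia: £114,000; Greta: £28,500; Kerensa: £28,500; Hector: £28,500; Marit: £28,500; Noor: £114,000; Qadir: £38,000; Osric: £38,000; Saskia: £38,000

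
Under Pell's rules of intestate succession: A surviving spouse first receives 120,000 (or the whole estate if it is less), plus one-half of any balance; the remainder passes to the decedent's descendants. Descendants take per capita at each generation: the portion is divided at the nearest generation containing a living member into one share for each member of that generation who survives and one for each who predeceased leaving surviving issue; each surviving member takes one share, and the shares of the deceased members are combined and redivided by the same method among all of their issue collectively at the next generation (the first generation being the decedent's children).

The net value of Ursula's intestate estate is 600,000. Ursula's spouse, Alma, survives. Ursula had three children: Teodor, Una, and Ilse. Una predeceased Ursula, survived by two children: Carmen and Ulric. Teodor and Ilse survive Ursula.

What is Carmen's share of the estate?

Carmen receives 40,000.

Alma first takes 120,000, leaving a balance of 480,000. Alma then takes one-half of the balance (240,000), for a total of 360,000. The remaining 240,000 passes to the descendants.
The descendants' portion (240,000) is divided at the children's generation into 3 shares of 80,000. Teodor and Ilse each take 80,000. The remaining share for the deceased Una (80,000) is carried to the next generation.
That pool (80,000) is divided at the grandchildren's generation equally among Carmen and Ulric: 40,000 each.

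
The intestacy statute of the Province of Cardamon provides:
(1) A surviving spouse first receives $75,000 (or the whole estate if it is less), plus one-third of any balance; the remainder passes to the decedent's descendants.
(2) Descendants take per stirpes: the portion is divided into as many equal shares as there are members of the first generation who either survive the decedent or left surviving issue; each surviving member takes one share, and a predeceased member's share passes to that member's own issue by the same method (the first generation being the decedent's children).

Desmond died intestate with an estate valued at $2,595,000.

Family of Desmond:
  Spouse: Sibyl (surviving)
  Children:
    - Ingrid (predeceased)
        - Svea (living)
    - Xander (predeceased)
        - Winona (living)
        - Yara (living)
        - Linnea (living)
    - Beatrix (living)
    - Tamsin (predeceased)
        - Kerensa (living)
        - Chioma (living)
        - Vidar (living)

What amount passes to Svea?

Sibyl first takes $75,000, leaving a balance of $2,520,000. Sibyl then takes one-third of the balance ($840,000), for a total of $915,000. The remaining $1,680,000 passes to the descendants.
The descendants' portion ($1,680,000) is divided into 4 shares of $420,000: Beatrix takes $420,000; Ingrid's $420,000 share passes to Ingrid's issue; Xander's $420,000 share passes to Xander's issue; Tamsin's $420,000 share passes to Tamsin's issue.
Ingrid's share ($420,000) passes entirely to Svea.
Xander's share ($420,000) is divided into 3 shares of $140,000: Winona, Yara, and Linnea each take $140,000.
Tamsin's share ($420,000) is divided into 3 shares of $140,000: Kerensa, Chioma, and Vidar each take $140,000.

Svea receives $420,000.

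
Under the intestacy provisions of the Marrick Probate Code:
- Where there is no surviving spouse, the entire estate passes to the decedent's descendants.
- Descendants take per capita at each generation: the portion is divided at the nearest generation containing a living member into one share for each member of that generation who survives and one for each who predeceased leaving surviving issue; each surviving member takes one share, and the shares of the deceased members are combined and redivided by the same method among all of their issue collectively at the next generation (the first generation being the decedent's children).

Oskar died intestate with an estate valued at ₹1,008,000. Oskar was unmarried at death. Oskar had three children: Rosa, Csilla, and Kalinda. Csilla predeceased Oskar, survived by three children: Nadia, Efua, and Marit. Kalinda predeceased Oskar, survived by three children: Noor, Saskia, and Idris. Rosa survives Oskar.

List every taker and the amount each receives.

Rosa: ₹336,000; Nadia: ₹112,000; Efua: ₹112,000; Marit: ₹112,000; Noor: ₹112,000; Saskia: ₹112,000; Idris: ₹112,000

The entire ₹1,008,000 passes to the descendants.
That amount (₹1,008,000) is divided at the children's generation into 3 shares of ₹336,000. Rosa takes ₹336,000. The 2 shares of the deceased (Csilla and Kalinda) are combined into a pool of ₹672,000.
That pool (₹672,000) is divided at the grandchildren's generation equally among Nadia, Efua, Marit, Noor, Saskia, and Idris: ₹112,000 each.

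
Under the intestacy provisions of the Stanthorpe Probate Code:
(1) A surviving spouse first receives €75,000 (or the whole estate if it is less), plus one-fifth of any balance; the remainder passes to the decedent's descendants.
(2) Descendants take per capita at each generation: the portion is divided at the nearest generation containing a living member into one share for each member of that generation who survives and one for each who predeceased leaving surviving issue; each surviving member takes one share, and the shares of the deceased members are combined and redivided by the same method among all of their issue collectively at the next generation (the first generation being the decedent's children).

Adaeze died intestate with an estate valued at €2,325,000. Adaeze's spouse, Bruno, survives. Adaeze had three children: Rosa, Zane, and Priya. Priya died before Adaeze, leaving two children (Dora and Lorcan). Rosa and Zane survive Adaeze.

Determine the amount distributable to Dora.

Dora receives €300,000.

Bruno first takes €75,000, leaving a balance of €2,250,000. Bruno then takes one-fifth of the balance (€450,000), for a total of €525,000. The remaining €1,800,000 passes to the descendants.
The descendants' portion (€1,800,000) is divided at the children's generation into 3 shares of €600,000. Rosa and Zane each take €600,000. The remaining share for the deceased Priya (€600,000) is carried to the next generation.
That pool (€600,000) is divided at the grandchildren's generation equally among Dora and Lorcan: €300,000 each.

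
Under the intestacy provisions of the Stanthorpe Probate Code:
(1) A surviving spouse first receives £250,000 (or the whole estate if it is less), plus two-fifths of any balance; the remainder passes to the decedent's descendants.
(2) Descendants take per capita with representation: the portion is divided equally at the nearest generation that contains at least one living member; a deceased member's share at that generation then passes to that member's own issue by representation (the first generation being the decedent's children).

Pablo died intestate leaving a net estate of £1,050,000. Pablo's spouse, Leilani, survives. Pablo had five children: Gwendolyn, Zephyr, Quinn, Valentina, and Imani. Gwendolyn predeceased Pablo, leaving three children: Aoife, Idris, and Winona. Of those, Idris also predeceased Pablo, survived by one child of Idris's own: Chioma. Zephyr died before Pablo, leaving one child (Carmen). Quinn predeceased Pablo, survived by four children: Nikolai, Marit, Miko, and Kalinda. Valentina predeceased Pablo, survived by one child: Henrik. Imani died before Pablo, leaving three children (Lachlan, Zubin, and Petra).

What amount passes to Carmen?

Leilani first takes £250,000, leaving a balance of £800,000. Leilani then takes two-fifths of the balance (£320,000), for a total of £570,000. The remaining £480,000 passes to the descendants.
No child survives, so the initial division is made at the grandchildren's generation.
The descendants' portion (£480,000) is divided into 12 shares of £40,000: Aoife, Winona, Carmen, Nikolai, Marit, Miko, Kalinda, Henrik, Lachlan, Zubin, and Petra each take £40,000; Idris's £40,000 share passes to Idris's issue.
Idris's share (£40,000) passes entirely to Chioma.

Carmen receives £40,000.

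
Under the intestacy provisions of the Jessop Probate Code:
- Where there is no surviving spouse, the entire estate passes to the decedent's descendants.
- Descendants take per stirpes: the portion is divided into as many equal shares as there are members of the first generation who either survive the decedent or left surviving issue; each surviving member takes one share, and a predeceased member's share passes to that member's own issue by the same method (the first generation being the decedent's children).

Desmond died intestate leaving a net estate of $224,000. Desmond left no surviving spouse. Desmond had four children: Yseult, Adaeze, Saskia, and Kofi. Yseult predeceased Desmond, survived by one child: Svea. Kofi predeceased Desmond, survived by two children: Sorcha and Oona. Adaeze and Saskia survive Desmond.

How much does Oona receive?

The entire $224,000 passes to the descendants.
That amount ($224,000) is divided into 4 shares of $56,000: Adaeze and Saskia each take $56,000; Yseult's $56,000 share passes to Yseult's issue; Kofi's $56,000 share passes to Kofi's issue.
Yseult's share ($56,000) passes entirely to Svea.
Kofi's share ($56,000) is divided into 2 shares of $28,000: Sorcha and Oona each take $28,000.

Oona receives $28,000.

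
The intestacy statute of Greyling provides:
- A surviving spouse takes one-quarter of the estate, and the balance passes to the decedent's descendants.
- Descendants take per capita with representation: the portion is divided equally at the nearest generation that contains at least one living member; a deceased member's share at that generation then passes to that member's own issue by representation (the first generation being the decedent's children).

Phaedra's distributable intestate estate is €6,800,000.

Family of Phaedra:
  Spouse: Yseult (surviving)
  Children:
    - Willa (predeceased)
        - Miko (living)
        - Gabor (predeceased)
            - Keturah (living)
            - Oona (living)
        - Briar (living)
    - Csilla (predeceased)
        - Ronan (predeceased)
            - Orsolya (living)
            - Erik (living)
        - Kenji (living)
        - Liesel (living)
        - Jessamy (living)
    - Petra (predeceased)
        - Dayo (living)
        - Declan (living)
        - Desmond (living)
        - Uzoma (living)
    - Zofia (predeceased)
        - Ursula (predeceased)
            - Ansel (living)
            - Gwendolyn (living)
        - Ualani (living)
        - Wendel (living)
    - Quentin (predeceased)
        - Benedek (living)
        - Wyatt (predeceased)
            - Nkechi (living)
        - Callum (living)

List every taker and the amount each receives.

Yseult: €1,700,000; Miko: €300,000; Keturah: €150,000; Oona: €150,000; Briar: €300,000; Orsolya: €150,000; Erik: €150,000; Kenji: €300,000; Liesel: €300,000; Jessamy: €300,000; Dayo: €300,000; Declan: €300,000; Desmond: €300,000; Uzoma: €300,000; Ansel: €150,000; Gwendolyn: €150,000; Ualani: €300,000; Wendel: €300,000; Benedek: €300,000; Nkechi: €300,000; Callum: €300,000

Yseult takes one-quarter of €6,800,000 = €1,700,000. The remaining €5,100,000 passes to the descendants.
No child survives, so the initial division is made at the grandchildren's generation.
The descendants' portion (€5,100,000) is divided into 17 shares of €300,000: Miko, Briar, Kenji, Liesel, Jessamy, Dayo, Declan, Desmond, Uzoma, Ualani, Wendel, Benedek, and Callum each take €300,000; Gabor's €300,000 share passes to Gabor's issue; Ronan's €300,000 share passes to Ronan's issue; Ursula's €300,000 share passes to Ursula's issue; Wyatt's €300,000 share passes to Wyatt's issue.
Gabor's share (€300,000) is divided into 2 shares of €150,000: Keturah and Oona each take €150,000.
Ronan's share (€300,000) is divided into 2 shares of €150,000: Orsolya and Erik each take €150,000.
Ursula's share (€300,000) is divided into 2 shares of €150,000: Ansel and Gwendolyn each take €150,000.
Wyatt's share (€300,000) passes entirely to Nkechi.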